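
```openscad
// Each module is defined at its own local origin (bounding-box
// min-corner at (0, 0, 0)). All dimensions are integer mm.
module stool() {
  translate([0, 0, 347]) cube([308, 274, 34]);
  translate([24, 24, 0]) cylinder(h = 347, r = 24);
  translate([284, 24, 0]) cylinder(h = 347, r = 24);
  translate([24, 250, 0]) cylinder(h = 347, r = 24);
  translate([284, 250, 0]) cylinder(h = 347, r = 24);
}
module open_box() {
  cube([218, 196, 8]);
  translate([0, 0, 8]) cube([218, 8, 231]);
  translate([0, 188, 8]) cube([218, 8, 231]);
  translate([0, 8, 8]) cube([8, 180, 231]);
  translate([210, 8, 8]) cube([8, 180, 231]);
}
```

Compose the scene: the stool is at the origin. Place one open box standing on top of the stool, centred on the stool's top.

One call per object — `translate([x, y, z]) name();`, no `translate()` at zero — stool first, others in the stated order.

stool();
translate([45, 39, 381]) open_box();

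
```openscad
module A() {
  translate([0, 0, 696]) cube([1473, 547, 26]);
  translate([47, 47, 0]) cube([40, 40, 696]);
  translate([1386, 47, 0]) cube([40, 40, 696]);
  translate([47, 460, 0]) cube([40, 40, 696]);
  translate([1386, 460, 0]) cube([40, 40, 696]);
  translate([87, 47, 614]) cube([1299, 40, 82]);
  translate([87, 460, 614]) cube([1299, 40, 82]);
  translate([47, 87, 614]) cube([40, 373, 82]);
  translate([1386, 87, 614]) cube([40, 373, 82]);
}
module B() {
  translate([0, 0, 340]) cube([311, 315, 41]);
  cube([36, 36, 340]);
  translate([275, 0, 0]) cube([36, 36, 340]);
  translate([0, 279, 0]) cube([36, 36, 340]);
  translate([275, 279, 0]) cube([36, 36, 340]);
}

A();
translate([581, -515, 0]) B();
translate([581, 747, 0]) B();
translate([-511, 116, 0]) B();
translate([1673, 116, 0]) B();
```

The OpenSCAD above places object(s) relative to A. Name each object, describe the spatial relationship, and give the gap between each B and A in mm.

A is a table. B is a stool. Four stools sit around the table at the −y, +y, −x, +x sides. The gap between each stool and the table is 200 mm.

Each stool's nearest face is 200 mm from the table's bounding box.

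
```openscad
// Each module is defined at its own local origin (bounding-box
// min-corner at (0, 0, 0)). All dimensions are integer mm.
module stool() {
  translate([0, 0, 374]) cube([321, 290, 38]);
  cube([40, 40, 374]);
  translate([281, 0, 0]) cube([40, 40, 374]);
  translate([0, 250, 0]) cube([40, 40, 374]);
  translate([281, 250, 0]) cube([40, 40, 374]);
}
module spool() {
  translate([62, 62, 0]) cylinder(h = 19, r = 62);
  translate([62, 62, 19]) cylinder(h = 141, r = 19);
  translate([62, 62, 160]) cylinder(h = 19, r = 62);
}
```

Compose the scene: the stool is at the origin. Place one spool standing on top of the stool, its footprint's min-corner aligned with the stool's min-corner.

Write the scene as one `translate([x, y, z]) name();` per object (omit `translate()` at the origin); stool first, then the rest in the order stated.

stool();
translate([0, 0, 412]) spool();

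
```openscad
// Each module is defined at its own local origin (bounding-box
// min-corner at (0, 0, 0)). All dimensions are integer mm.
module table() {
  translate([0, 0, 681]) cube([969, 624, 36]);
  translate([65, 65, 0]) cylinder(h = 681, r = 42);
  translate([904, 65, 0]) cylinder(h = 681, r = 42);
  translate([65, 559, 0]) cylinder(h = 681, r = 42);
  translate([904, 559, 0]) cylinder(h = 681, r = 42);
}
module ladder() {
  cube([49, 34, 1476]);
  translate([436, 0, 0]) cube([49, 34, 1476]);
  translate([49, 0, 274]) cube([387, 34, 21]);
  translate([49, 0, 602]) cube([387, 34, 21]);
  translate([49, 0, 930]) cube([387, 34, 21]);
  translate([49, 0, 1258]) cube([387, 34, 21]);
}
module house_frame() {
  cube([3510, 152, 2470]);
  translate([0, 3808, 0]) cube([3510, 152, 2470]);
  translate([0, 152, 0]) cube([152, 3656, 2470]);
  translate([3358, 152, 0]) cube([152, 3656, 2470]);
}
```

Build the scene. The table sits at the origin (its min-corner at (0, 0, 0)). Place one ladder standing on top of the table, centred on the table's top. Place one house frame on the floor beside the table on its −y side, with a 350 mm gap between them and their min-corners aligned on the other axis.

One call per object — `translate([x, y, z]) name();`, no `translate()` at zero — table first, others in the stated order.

table();
translate([242, 295, 717]) ladder();
translate([0, -4310, 0]) house_frame();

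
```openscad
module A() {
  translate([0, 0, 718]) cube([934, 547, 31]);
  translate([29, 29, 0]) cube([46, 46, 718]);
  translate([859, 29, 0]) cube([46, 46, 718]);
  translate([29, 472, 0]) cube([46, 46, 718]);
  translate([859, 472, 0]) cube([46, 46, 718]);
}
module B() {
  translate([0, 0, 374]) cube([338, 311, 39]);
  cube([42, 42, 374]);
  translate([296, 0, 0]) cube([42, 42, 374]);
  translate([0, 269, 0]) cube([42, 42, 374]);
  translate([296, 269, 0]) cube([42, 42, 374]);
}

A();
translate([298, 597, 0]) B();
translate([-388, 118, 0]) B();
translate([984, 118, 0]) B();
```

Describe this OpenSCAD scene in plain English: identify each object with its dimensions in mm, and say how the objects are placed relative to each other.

A is a table: top 934 mm (x) × 547 mm (y), 31 mm thick, upper face at z = 749 mm, on four 46×46 mm square legs, each inset 29 mm from the nearest pair of top edges, running from z = 0 to the bottom of the top.

B is a four-legged stool. The seat is 338×311 mm, 39 mm thick, top at z = 413 mm. It stands on four square legs, each 42×42 mm in cross-section, from z = 0 to the seat underside, each flush with a corner of the seat.

Three stools sit around the table at the +y, −x, +x sides.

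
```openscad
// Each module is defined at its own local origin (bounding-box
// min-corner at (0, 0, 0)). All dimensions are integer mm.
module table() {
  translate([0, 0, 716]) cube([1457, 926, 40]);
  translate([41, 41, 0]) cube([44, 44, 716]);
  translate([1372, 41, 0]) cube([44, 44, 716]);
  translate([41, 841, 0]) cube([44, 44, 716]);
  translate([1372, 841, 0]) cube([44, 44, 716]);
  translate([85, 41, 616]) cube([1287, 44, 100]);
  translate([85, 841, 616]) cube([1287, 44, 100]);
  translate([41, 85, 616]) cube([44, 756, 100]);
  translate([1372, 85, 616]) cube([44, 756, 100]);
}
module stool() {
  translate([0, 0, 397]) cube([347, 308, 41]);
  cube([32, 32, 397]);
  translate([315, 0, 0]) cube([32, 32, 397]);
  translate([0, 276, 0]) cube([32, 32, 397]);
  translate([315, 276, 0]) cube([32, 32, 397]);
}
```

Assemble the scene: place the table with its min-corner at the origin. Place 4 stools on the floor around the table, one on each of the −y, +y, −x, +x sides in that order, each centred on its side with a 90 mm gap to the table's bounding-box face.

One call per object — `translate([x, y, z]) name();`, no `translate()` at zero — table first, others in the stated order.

table();
translate([555, -398, 0]) stool();
translate([555, 1016, 0]) stool();
translate([-437, 309, 0]) stool();
translate([1547, 309, 0]) stool();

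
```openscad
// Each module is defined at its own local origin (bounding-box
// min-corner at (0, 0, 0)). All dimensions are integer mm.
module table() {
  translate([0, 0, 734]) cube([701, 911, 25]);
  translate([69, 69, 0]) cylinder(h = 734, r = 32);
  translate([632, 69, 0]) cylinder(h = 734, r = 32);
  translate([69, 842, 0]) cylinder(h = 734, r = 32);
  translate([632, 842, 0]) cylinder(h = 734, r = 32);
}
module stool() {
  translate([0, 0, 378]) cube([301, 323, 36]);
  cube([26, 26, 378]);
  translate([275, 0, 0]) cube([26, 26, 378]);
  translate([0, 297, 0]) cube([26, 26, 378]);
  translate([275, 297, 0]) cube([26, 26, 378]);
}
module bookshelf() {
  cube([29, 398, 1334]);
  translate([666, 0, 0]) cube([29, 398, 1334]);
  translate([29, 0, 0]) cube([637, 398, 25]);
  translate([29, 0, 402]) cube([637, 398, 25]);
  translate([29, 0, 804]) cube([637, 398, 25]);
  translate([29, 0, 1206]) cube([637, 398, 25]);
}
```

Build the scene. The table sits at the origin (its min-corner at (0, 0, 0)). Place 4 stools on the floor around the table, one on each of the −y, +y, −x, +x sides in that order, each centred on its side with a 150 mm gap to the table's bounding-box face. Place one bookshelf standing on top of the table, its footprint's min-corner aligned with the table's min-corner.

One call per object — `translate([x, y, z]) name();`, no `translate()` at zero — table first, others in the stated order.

table();
translate([200, -473, 0]) stool();
translate([200, 1061, 0]) stool();
translate([-451, 294, 0]) stool();
translate([851, 294, 0]) stool();
translate([0, 0, 759]) bookshelf();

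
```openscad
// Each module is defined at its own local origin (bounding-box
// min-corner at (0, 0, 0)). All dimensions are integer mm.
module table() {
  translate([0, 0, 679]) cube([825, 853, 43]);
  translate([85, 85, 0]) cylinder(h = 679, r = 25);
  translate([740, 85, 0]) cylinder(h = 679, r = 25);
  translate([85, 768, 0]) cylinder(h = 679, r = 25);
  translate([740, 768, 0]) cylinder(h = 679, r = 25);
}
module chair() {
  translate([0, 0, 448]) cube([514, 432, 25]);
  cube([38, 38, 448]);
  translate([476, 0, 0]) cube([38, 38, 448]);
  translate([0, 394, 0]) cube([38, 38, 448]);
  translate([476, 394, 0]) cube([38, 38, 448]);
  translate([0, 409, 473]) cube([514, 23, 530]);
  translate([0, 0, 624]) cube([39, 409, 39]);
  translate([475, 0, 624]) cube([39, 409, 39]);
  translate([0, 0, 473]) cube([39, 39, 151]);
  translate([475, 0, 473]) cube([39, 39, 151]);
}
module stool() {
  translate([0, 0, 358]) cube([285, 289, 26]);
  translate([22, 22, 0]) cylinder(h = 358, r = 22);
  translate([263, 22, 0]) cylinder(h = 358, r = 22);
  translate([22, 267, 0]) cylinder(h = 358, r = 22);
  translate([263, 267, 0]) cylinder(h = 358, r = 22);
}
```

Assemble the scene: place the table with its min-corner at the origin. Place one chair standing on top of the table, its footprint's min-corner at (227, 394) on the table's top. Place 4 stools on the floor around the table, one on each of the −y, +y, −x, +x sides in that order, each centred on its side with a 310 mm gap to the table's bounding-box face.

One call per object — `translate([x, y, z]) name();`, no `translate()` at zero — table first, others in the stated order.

table();
translate([227, 394, 722]) chair();
translate([270, -599, 0]) stool();
translate([270, 1163, 0]) stool();
translate([-595, 282, 0]) stool();
translate([1135, 282, 0]) stool();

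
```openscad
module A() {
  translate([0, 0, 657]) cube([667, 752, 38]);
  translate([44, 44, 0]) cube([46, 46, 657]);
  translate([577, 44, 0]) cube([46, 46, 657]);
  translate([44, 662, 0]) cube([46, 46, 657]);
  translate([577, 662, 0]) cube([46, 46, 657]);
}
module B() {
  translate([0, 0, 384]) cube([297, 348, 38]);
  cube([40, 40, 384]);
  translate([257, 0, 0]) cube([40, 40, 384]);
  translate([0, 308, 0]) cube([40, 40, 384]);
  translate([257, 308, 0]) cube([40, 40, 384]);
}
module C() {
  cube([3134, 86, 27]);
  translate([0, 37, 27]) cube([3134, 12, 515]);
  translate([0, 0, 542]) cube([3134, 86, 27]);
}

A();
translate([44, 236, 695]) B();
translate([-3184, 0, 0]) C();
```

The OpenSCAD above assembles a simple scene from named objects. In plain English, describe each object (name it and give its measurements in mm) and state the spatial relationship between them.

A is a table with a 667×752 mm rectangular top, 38 mm thick, top surface at z = 695 mm, supported by four 46×46 mm square legs, each inset 44 mm from the nearest pair of top edges, running from the floor.

B is a simple wooden stool: a rectangular seat 297 mm (x) by 348 mm (y), 38 mm thick, top face at z = 422 mm, on four square legs, each 40×40 mm in cross-section. The legs rest on z = 0, each flush with a corner of the seat.

C is an I-beam lying along x, 3134 mm long. Overall section height 569 mm. Two flanges 86 mm wide (y) and 27 mm thick, one on the floor and one at the top; a web 12 mm thick runs between them, centred on the flange width.

The stool is on top of the table. The I-beam is on the floor beside the table on its −x side.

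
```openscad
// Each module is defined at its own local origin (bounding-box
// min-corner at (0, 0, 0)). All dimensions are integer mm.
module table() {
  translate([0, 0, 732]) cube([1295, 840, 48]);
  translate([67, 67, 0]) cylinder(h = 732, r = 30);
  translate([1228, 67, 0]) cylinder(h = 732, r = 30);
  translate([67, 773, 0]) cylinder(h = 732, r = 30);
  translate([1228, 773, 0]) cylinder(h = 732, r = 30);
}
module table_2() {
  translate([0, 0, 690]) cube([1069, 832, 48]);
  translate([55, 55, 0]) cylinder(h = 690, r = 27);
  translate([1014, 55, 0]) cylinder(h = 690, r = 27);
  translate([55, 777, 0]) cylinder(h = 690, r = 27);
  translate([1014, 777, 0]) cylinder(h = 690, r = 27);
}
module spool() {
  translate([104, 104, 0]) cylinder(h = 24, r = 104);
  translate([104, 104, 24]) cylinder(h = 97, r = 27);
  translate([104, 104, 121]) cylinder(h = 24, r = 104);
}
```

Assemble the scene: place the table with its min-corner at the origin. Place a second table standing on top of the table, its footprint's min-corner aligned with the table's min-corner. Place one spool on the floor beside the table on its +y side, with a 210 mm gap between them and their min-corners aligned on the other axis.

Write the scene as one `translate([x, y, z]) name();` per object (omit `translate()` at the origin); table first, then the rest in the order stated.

table();
translate([0, 0, 780]) table_2();
translate([0, 1050, 0]) spool();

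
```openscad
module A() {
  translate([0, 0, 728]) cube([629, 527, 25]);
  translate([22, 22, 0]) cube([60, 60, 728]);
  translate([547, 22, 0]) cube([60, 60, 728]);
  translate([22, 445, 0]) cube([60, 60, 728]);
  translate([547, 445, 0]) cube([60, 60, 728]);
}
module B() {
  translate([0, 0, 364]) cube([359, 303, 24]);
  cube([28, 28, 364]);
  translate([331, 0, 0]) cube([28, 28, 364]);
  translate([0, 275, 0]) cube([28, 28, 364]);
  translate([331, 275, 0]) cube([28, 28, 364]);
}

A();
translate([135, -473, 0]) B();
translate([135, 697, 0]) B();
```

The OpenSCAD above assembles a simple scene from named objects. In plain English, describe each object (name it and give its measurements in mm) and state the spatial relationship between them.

A is a table with a 629×527 mm rectangular top, 25 mm thick, top surface at z = 753 mm, supported by four 60×60 mm square legs, each inset 22 mm from the nearest pair of top edges, running from the floor.

B is a simple wooden stool: a rectangular seat 359 mm (x) by 303 mm (y), 24 mm thick, top face at z = 388 mm, on four square legs, each 28×28 mm in cross-section. The legs rest on z = 0, each flush with a corner of the seat.

Two stools sit around the table at the −y, +y sides.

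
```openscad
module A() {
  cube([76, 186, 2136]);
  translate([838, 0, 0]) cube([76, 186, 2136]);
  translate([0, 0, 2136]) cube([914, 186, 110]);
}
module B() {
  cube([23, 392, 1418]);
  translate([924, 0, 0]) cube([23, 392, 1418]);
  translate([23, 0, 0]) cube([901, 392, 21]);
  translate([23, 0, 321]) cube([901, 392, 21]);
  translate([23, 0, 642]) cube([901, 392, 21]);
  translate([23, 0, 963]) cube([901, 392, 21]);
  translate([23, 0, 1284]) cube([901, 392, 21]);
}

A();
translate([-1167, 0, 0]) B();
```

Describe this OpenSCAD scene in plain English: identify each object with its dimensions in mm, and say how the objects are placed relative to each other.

A is a rectangular door frame: two vertical jambs of 76×186 mm section, 2136 mm tall, with a clear opening 762 mm wide between their inner faces. A header 110 mm tall and 186 mm deep lies on top of the jambs and spans the full outside width.

B is a bookshelf 947 mm wide overall, 392 mm deep and 1418 mm tall. The two sides are 23 mm thick vertical panels. 5 horizontal shelves of 21 mm thickness span between the inner faces of the sides; the lowest shelf sits on the floor and shelves are stacked with a clear vertical gap of 300 mm between each pair.

The bookshelf is on the floor beside the door frame on its −x side.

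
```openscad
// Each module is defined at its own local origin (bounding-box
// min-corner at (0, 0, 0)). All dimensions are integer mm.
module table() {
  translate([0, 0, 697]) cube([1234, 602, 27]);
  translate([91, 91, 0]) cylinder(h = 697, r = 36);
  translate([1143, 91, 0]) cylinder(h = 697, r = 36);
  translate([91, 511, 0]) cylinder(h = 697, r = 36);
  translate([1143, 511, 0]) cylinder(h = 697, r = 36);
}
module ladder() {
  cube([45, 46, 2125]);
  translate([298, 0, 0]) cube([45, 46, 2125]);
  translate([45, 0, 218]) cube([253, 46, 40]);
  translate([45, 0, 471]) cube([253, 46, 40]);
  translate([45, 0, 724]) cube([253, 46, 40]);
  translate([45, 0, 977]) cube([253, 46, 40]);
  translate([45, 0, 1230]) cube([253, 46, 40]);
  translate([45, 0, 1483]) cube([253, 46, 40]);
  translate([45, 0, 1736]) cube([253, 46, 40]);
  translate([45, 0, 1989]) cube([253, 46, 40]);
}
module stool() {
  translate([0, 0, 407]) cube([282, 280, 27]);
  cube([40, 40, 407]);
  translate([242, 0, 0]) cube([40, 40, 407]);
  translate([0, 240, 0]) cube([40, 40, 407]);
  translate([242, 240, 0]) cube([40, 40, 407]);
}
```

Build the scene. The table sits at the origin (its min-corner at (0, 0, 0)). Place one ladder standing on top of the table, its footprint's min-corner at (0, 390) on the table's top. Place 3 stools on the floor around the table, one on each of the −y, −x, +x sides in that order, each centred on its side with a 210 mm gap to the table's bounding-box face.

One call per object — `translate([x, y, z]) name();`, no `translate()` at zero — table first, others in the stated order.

table();
translate([0, 390, 724]) ladder();
translate([476, -490, 0]) stool();
translate([-492, 161, 0]) stool();
translate([1444, 161, 0]) stool();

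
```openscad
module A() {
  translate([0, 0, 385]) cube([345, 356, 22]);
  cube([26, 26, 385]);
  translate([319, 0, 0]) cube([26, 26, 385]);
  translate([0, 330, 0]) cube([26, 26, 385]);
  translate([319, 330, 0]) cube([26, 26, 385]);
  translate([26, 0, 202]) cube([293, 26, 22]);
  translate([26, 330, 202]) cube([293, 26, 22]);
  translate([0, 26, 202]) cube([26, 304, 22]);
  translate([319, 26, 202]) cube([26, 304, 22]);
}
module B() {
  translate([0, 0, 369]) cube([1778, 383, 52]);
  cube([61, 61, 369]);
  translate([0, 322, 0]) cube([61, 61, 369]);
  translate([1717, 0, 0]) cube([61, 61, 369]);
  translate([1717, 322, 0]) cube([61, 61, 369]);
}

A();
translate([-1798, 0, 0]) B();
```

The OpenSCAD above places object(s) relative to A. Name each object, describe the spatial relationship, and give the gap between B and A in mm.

A is a stool. B is a bench. The bench is on the floor beside the stool on its −x side. The gap between the bench and the stool is 20 mm.

The bench's nearest face is 20 mm from the stool's −x face.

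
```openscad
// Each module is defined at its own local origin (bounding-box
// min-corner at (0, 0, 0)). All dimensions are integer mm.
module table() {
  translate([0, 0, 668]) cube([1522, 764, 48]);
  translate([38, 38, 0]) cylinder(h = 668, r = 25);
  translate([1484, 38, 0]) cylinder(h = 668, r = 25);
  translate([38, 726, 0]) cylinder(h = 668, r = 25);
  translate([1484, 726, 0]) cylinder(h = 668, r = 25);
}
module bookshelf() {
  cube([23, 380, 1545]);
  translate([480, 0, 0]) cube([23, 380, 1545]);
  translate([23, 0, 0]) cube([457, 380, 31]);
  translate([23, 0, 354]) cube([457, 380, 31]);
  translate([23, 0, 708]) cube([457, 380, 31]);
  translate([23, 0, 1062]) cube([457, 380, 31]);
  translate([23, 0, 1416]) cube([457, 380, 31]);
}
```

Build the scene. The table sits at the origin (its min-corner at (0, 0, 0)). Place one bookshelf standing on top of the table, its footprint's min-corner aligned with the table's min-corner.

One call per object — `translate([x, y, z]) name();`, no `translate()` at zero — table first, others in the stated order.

table();
translate([0, 0, 716]) bookshelf();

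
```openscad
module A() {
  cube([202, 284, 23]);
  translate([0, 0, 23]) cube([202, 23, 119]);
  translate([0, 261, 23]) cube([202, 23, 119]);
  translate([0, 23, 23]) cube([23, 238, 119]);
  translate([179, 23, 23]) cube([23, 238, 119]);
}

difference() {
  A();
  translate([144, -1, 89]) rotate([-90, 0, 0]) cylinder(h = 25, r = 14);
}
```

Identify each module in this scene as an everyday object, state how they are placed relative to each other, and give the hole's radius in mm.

The subtracted cylinder has r = 14 mm.

A is an open box. The open box has a circular hole through its front wall. The hole's radius is 14 mm.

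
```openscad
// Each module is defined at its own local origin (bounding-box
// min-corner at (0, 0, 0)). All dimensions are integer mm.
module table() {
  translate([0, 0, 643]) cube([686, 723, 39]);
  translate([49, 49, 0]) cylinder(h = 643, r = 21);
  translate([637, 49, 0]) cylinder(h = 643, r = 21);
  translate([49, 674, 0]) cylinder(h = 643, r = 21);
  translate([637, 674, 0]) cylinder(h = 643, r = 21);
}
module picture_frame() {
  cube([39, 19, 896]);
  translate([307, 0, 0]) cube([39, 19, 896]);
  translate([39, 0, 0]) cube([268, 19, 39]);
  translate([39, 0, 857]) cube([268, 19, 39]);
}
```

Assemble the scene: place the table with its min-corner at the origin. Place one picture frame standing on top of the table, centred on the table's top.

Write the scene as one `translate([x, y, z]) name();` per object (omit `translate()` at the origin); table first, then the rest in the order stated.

table();
translate([170, 352, 682]) picture_frame();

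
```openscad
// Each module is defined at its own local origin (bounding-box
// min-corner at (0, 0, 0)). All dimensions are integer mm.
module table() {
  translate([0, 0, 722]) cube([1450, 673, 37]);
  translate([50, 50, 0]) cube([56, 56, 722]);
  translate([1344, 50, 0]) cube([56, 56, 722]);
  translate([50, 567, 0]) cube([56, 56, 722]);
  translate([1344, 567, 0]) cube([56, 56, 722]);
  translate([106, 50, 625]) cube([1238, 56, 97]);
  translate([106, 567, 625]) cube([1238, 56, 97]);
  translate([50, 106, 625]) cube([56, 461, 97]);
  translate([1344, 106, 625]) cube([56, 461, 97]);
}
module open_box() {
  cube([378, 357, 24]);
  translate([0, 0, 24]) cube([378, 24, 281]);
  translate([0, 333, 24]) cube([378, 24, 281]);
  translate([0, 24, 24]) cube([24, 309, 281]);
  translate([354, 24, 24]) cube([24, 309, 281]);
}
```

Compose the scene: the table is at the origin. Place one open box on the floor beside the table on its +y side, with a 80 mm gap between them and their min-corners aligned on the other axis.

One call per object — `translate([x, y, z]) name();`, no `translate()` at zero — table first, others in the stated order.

table();
translate([0, 753, 0]) open_box();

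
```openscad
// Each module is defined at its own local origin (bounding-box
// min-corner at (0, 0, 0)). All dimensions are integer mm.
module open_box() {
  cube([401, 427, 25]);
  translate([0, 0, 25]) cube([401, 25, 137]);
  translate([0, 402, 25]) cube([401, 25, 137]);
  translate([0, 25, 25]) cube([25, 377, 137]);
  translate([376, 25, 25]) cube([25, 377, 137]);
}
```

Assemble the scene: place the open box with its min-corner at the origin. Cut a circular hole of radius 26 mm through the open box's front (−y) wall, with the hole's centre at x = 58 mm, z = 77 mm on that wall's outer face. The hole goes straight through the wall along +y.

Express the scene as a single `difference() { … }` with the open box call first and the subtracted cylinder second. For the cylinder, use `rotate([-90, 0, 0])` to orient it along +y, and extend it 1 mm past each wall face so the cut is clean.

difference() {
  open_box();
  translate([58, -1, 77]) rotate([-90, 0, 0]) cylinder(h = 27, r = 26);
}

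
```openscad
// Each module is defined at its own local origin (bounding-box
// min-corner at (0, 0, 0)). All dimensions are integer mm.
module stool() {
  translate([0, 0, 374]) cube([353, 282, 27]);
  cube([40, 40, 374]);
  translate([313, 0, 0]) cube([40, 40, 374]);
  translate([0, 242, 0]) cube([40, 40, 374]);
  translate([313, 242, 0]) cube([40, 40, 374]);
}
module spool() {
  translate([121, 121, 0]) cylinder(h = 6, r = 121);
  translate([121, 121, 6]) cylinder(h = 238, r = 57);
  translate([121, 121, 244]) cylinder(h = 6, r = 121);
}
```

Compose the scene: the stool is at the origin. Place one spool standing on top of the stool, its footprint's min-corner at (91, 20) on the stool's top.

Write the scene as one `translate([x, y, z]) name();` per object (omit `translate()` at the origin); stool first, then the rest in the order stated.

stool();
translate([91, 20, 401]) spool();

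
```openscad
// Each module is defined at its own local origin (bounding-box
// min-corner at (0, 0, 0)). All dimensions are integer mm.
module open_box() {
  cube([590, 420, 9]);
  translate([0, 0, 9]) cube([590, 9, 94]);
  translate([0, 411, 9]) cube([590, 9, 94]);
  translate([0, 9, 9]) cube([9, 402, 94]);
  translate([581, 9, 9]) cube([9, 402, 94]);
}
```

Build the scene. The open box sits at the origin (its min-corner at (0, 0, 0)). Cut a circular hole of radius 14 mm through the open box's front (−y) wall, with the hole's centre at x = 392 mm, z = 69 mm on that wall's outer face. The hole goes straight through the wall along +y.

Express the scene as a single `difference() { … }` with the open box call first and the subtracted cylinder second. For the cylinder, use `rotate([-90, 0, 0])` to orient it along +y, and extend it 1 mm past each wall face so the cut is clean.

difference() {
  open_box();
  translate([392, -1, 69]) rotate([-90, 0, 0]) cylinder(h = 11, r = 14);
}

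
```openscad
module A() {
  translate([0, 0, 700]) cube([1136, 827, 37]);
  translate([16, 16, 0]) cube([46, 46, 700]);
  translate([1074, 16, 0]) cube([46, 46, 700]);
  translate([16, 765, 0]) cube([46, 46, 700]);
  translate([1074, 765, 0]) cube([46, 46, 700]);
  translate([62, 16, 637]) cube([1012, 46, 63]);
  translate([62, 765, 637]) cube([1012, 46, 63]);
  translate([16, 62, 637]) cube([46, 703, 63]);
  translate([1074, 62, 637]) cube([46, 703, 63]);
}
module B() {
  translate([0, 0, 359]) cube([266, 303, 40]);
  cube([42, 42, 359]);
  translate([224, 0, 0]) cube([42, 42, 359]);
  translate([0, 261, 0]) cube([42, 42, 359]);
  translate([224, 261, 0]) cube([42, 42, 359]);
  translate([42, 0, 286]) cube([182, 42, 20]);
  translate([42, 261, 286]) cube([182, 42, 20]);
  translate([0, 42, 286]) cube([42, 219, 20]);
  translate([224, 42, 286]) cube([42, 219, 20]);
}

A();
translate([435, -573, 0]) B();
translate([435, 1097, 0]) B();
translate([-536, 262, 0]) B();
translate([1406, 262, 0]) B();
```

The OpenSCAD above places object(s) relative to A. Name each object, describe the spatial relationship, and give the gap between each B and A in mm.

Each stool's nearest face is 270 mm from the table's bounding box.

A is a table. B is a stool. Four stools sit around the table at the −y, +y, −x, +x sides. The gap between each stool and the table is 270 mm.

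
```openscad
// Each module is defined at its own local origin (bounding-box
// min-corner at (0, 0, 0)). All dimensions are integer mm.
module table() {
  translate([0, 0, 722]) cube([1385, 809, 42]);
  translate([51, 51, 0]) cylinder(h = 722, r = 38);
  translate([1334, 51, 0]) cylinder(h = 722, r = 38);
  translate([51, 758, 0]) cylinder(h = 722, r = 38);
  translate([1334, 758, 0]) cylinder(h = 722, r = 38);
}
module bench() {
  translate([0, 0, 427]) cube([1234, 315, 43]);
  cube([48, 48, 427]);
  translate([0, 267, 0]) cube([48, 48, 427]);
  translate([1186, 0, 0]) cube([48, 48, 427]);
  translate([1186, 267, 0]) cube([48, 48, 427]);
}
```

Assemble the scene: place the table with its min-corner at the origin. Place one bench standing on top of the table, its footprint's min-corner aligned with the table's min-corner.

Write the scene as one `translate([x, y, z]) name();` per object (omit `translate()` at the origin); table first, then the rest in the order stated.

table();
translate([0, 0, 764]) bench();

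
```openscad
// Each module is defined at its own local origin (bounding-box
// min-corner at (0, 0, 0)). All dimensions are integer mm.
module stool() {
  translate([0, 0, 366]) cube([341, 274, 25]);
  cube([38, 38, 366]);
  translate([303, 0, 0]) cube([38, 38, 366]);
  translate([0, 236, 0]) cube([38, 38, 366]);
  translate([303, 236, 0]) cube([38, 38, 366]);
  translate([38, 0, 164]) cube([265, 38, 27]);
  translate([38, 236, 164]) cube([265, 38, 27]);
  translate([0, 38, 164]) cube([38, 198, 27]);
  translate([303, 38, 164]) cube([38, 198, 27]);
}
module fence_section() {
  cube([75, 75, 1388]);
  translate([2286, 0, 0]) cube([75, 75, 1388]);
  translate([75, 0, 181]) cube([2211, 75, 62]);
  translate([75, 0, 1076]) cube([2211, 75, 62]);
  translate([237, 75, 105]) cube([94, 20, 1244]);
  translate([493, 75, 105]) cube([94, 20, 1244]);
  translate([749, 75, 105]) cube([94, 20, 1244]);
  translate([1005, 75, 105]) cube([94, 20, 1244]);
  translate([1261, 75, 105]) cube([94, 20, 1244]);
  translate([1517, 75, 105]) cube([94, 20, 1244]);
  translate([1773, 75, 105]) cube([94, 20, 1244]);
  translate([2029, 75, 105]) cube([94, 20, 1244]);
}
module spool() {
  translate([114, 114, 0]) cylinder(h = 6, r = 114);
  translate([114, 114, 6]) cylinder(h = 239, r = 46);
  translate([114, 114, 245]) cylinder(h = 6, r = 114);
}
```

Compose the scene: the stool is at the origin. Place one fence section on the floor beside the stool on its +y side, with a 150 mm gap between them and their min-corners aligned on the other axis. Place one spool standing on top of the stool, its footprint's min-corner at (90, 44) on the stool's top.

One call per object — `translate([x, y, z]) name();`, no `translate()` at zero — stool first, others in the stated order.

stool();
translate([0, 424, 0]) fence_section();
translate([90, 44, 391]) spool();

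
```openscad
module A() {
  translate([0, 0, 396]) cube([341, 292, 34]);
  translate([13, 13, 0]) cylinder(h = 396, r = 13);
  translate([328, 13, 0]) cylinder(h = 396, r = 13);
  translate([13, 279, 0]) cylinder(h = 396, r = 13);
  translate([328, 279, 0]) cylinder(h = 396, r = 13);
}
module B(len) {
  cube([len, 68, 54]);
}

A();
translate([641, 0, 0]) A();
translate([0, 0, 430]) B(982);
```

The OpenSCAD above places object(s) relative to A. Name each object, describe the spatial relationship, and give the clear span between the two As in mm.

Second stool starts at x = 641; first ends at x = 341; clear span = 641 − 341 = 300 mm.

A is a stool. B is a beam. A beam spans the tops of two stools. The clear span between the two stools is 300 mm.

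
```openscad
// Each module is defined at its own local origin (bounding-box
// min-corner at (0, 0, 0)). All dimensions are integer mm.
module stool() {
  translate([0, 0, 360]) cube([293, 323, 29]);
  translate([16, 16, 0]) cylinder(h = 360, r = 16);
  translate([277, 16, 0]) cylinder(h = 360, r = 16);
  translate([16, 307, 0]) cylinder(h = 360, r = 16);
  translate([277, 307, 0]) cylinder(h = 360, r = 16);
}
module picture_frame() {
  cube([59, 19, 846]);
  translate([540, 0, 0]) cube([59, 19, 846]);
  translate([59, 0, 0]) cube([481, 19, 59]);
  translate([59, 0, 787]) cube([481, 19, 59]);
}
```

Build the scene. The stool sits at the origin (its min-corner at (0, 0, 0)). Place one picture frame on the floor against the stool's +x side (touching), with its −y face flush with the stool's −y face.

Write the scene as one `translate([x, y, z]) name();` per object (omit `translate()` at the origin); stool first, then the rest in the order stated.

stool();
translate([293, 0, 0]) picture_frame();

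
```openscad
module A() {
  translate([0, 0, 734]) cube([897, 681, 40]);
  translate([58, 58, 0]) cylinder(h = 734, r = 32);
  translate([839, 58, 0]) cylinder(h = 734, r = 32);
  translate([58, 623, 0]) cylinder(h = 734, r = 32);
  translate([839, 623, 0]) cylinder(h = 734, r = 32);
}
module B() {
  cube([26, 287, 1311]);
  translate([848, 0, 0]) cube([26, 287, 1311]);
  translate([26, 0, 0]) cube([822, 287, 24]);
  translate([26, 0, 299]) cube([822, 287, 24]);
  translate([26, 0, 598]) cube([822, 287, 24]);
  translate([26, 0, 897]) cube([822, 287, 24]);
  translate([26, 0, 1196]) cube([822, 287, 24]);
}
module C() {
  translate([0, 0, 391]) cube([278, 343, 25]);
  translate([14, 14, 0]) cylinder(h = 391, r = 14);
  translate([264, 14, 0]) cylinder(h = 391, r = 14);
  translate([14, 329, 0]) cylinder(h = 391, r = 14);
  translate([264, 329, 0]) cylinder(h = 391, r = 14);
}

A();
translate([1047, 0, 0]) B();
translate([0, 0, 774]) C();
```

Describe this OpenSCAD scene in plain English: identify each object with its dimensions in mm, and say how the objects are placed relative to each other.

A is a table: top 897 mm (x) × 681 mm (y), 40 mm thick, upper face at z = 774 mm, on four round legs of 64 mm diameter, each leg's bounding box inset 26 mm from the nearest pair of top edges, running from z = 0 to the bottom of the top.

B is an open bookshelf. Two side panels, each 26 mm thick, 287 mm deep and 1311 mm tall, stand 874 mm apart (outside-to-outside). Between them sit 5 shelves, each 24 mm thick and 287 mm deep, spanning the full gap between the sides. The bottom shelf rests on the floor (its underside at z = 0) and the clear gap between one shelf's top and the next shelf's underside is 275 mm.

C is a four-legged stool. The seat is a 278×343×25 mm slab whose top surface is at z = 416 mm; four round legs, each 28 mm in diameter, run from the floor (z = 0) to the underside of the seat, each leg's axis is inset half a diameter from the nearest pair of seat edges (so the leg's bounding box is flush with the corner).

The bookshelf is on the floor beside the table on its +x side. The stool is on top of the table.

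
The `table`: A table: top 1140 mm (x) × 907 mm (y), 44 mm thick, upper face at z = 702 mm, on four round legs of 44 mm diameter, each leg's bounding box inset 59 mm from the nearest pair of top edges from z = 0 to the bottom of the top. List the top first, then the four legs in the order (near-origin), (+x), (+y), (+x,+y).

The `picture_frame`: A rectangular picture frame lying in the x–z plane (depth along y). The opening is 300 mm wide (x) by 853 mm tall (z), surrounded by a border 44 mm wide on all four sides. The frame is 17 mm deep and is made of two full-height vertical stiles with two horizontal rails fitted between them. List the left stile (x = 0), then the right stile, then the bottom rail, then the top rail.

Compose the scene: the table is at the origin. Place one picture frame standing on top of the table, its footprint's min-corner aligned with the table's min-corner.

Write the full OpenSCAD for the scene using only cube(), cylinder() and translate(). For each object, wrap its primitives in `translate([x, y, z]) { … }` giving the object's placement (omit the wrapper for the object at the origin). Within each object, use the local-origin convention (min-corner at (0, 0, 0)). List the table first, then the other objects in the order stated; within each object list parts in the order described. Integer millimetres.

translate([0, 0, 658]) cube([1140, 907, 44]);
translate([81, 81, 0]) cylinder(h = 658, r = 22);
translate([1059, 81, 0]) cylinder(h = 658, r = 22);
translate([81, 826, 0]) cylinder(h = 658, r = 22);
translate([1059, 826, 0]) cylinder(h = 658, r = 22);
translate([0, 0, 702]) {
  cube([44, 17, 941]);
  translate([344, 0, 0]) cube([44, 17, 941]);
  translate([44, 0, 0]) cube([300, 17, 44]);
  translate([44, 0, 897]) cube([300, 17, 44]);
}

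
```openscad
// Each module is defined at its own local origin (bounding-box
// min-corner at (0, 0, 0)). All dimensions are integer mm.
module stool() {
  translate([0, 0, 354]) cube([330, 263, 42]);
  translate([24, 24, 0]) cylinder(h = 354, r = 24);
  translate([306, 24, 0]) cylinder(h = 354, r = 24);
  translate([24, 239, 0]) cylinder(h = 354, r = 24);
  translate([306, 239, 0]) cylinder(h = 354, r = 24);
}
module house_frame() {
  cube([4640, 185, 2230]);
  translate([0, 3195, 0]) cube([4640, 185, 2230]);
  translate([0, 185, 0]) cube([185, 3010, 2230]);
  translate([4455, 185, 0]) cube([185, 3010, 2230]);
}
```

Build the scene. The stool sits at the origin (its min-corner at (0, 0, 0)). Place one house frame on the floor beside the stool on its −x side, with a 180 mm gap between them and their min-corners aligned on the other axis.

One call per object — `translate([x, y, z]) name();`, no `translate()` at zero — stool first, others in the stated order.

stool();
translate([-4820, 0, 0]) house_frame();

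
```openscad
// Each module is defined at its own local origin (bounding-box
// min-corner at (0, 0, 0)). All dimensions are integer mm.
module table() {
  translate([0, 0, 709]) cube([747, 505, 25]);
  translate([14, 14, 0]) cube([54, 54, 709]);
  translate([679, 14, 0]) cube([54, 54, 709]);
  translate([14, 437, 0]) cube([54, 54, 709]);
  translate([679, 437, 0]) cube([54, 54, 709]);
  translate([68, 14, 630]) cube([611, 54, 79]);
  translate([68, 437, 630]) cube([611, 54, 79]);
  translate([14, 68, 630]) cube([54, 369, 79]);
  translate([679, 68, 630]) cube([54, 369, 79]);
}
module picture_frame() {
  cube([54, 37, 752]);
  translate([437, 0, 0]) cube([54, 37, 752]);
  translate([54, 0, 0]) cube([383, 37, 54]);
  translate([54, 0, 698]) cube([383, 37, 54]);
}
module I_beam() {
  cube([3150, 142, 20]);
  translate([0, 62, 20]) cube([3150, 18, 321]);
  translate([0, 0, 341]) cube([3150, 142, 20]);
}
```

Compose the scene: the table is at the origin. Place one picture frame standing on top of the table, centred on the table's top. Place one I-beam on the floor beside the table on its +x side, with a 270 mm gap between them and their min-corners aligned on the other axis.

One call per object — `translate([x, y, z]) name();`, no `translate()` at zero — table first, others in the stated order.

table();
translate([128, 234, 734]) picture_frame();
translate([1017, 0, 0]) I_beam();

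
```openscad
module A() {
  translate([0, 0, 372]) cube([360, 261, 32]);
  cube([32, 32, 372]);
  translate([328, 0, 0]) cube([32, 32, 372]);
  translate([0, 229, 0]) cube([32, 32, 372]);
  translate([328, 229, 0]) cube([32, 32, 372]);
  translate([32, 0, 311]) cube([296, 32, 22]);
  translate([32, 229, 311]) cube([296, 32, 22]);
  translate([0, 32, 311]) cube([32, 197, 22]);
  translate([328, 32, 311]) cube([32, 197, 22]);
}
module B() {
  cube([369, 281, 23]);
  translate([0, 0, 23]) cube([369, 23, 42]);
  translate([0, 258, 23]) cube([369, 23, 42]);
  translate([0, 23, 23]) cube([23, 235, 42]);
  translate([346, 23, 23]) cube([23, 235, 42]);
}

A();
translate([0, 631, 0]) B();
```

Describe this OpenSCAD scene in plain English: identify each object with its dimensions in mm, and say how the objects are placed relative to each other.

A is a simple wooden stool: a rectangular seat 360 mm (x) by 261 mm (y), 32 mm thick, top face at z = 404 mm, on four square legs, each 32×32 mm in cross-section. The legs rest on z = 0, each flush with a corner of the seat. Four stretchers, 32 mm wide and 22 mm tall, connect adjacent legs with their undersides at z = 311 mm, each running between the inner faces of the legs it joins and aligned with the legs' outer faces on the other axis.

B is an open storage box with external size 369×281×65 mm and wall thickness 23 mm (the base is also 23 mm thick). The base covers the whole footprint; the four walls stand on the base, with the y-facing walls full-width and the x-facing walls fitting between their inner faces.

The open box is on the floor beside the stool on its +y side.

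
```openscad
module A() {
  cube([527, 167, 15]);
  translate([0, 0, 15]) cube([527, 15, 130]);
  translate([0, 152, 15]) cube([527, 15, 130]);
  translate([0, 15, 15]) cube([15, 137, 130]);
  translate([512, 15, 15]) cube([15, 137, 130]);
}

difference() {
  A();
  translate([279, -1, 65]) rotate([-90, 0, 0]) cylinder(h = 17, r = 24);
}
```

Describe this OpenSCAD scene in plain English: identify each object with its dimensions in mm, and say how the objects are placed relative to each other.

A is an open-topped rectangular box: outside dimensions 527×167×145 mm, with a uniform wall and base thickness of 15 mm. The base is a full 527×167 slab on the floor; four walls sit on top of the base. The front and back walls (the −y and +y sides) span the full width; the two side walls fit between them.

The open box has a circular hole of radius 24 mm through its front wall, centred at (x = 279, z = 65).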